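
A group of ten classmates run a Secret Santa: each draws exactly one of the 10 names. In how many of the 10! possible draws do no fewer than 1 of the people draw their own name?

# with exactly i fixed is C(10,i)·!(10-i); sum over i=1..10:
  i=1: C(10,1)·!9 = 10·133496 = 1334960
  i=2: C(10,2)·!8 = 45·14833 = 667485
  i=3: C(10,3)·!7 = 120·1854 = 222480
  i=4: C(10,4)·!6 = 210·265 = 55650
  i=5: C(10,5)·!5 = 252·44 = 11088
  i=6: C(10,6)·!4 = 210·9 = 1890
  i=7: C(10,7)·!3 = 120·2 = 240
  i=8: C(10,8)·!2 = 45·1 = 45
  i=9: C(10,9)·!1 = 10·0 = 0
  i=10: C(10,10)·!0 = 1·1 = 1
Total = 2293839.

2293839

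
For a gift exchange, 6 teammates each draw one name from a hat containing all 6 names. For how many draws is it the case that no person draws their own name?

265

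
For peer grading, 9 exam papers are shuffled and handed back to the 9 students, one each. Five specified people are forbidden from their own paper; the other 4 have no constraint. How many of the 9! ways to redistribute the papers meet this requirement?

Inclusion-exclusion on the 5 forbidden self-matches:
Σ_{j=0}^{5} (-1)^j C(5,j)(9-j)!
= C(5,0)·9! - C(5,1)·8! + C(5,2)·7! - C(5,3)·6! + C(5,4)·5! - C(5,5)·4!
= 362880 - 201600 + 50400 - 7200 + 600 - 24
= 205056

205056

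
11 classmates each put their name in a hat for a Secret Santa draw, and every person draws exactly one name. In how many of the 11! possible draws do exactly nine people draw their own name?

55

Pick the 9 fixed positions: C(11,9) = 55 ways.
The other 2 form a derangement: !2 = 1.
Total: 55 × 1 = 55.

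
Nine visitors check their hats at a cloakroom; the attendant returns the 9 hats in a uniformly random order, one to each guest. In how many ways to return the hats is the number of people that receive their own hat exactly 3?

22260

Pick the 3 fixed positions: C(9,3) = 84 ways.
The other 6 form a derangement: !6 = 265.
Total: 84 × 265 = 22260.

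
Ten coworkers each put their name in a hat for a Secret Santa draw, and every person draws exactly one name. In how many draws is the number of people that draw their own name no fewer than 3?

291394

# with exactly i fixed is C(10,i)·!(10-i); sum over i=3..10:
  i=3: C(10,3)·!7 = 120·1854 = 222480
  i=4: C(10,4)·!6 = 210·265 = 55650
  i=5: C(10,5)·!5 = 252·44 = 11088
  i=6: C(10,6)·!4 = 210·9 = 1890
  i=7: C(10,7)·!3 = 120·2 = 240
  i=8: C(10,8)·!2 = 45·1 = 45
  i=9: C(10,9)·!1 = 10·0 = 0
  i=10: C(10,10)·!0 = 1·1 = 1
Total = 291394.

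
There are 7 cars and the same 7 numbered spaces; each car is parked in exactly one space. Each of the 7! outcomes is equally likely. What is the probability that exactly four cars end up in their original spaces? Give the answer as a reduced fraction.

Favorable outcomes: C(7,4)·!3 = 35·2 = 70.
Total outcomes: 7! = 5040.
Probability = 70/5040 = 1/72.

1/72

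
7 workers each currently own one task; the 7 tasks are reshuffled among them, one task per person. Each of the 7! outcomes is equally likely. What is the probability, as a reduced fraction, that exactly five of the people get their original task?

1/240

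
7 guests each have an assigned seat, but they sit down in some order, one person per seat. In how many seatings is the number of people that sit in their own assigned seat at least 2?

1331

# with exactly i fixed is C(7,i)·!(7-i); sum over i=2..7:
  i=2: C(7,2)·!5 = 21·44 = 924
  i=3: C(7,3)·!4 = 35·9 = 315
  i=4: C(7,4)·!3 = 35·2 = 70
  i=5: C(7,5)·!2 = 21·1 = 21
  i=6: C(7,6)·!1 = 7·0 = 0
  i=7: C(7,7)·!0 = 1·1 = 1
Total = 1331.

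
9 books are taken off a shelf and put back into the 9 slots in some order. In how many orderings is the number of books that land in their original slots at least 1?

Sum C(9,i)·!(9-i) for i = 1..9:
  i=1: C(9,1)·!8 = 9·14833 = 133497
  i=2: C(9,2)·!7 = 36·1854 = 66744
  i=3: C(9,3)·!6 = 84·265 = 22260
  i=4: C(9,4)·!5 = 126·44 = 5544
  i=5: C(9,5)·!4 = 126·9 = 1134
  i=6: C(9,6)·!3 = 84·2 = 168
  i=7: C(9,7)·!2 = 36·1 = 36
  i=8: C(9,8)·!1 = 9·0 = 0
  i=9: C(9,9)·!0 = 1·1 = 1
Total = 229384.

229384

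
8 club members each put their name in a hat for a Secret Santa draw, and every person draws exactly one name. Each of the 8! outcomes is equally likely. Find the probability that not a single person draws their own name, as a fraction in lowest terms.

Favorable outcomes: !8 = 14833.
Total outcomes: 8! = 40320.
Probability = 14833/40320 = 2119/5760.

2119/5760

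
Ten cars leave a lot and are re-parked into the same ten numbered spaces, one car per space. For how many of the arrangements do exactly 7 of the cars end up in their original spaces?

240

Choose which 7 of the 10 are fixed: C(10,7) = 120.
The remaining 3 must be deranged: !3 = 2.
Total: 120 × 2 = 240.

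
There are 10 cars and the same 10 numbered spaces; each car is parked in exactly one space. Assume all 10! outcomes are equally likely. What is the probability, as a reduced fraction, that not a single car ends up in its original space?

16481/44800

Favorable outcomes: !10 = 1334961.
Total outcomes: 10! = 3628800.
Probability = 1334961/3628800 = 16481/44800.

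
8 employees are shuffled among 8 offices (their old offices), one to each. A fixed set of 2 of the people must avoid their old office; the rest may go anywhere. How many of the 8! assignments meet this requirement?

Inclusion-exclusion on the 2 forbidden self-matches:
Σ_{j=0}^{2} (-1)^j C(2,j)(8-j)!
= C(2,0)·8! - C(2,1)·7! + C(2,2)·6!
= 40320 - 10080 + 720
= 30960

30960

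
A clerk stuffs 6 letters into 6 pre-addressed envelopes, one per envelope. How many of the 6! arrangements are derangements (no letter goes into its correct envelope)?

265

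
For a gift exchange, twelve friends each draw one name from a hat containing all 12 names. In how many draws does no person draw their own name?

176214841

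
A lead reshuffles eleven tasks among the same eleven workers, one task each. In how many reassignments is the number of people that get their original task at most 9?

# with exactly i fixed is C(11,i)·!(11-i); sum over i=0..9:
  i=0: C(11,0)·!11 = 1·14684570 = 14684570
  i=1: C(11,1)·!10 = 11·1334961 = 14684571
  i=2: C(11,2)·!9 = 55·133496 = 7342280
  i=3: C(11,3)·!8 = 165·14833 = 2447445
  i=4: C(11,4)·!7 = 330·1854 = 611820
  i=5: C(11,5)·!6 = 462·265 = 122430
  i=6: C(11,6)·!5 = 462·44 = 20328
  i=7: C(11,7)·!4 = 330·9 = 2970
  i=8: C(11,8)·!3 = 165·2 = 330
  i=9: C(11,9)·!2 = 55·1 = 55
Total = 39916799.

39916799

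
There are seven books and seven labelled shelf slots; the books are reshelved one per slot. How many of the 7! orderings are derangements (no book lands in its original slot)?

1854

The subfactorial !7 = [7!/e] (nearest integer).
7! = 5040, and 5040/e ≈ 1854.11, so !7 = 1854.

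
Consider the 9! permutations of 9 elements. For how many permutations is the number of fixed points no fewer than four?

# with exactly i fixed is C(9,i)·!(9-i); sum over i=4..9:
  i=4: C(9,4)·!5 = 126·44 = 5544
  i=5: C(9,5)·!4 = 126·9 = 1134
  i=6: C(9,6)·!3 = 84·2 = 168
  i=7: C(9,7)·!2 = 36·1 = 36
  i=8: C(9,8)·!1 = 9·0 = 0
  i=9: C(9,9)·!0 = 1·1 = 1
Total = 6883.

6883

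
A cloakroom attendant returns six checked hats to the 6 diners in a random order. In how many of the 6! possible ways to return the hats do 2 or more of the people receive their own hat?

Sum C(6,i)·!(6-i) for i = 2..6:
  i=2: C(6,2)·!4 = 15·9 = 135
  i=3: C(6,3)·!3 = 20·2 = 40
  i=4: C(6,4)·!2 = 15·1 = 15
  i=5: C(6,5)·!1 = 6·0 = 0
  i=6: C(6,6)·!0 = 1·1 = 1
Total = 191.

191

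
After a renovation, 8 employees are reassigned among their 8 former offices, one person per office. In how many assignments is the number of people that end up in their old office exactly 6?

Choose which 6 of the 8 are fixed: C(8,6) = 28.
The remaining 2 must be deranged: !2 = 1.
Total: 28 × 1 = 28.

28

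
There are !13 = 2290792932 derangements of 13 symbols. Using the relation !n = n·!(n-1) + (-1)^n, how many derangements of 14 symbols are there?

!14 = 14·2290792932 + 1 = 32071101049.

32071101049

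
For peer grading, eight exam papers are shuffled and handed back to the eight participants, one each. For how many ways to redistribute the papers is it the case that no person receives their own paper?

Recurrence: !8 = 8·!7 + (-1)^8.
!8 = 8·1854 + 1 = 14833

14833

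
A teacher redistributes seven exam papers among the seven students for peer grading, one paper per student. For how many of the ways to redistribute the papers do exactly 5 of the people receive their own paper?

21

Pick the 5 fixed positions: C(7,5) = 21 ways.
The remaining 2 must be deranged: !2 = 1.
Total: 21 × 1 = 21.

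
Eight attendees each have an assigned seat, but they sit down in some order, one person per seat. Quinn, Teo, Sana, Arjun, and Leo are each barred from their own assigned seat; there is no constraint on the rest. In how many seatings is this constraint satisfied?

21234

Inclusion-exclusion on the 5 forbidden self-matches:
Σ_{j=0}^{5} (-1)^j C(5,j)(8-j)!
= C(5,0)·8! - C(5,1)·7! + C(5,2)·6! - C(5,3)·5! + C(5,4)·4! - C(5,5)·3!
= 40320 - 25200 + 7200 - 1200 + 120 - 6
= 21234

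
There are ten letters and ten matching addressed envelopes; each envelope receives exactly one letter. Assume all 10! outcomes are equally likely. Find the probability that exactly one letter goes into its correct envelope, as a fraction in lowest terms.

16687/45360

Favorable outcomes: C(10,1)·!9 = 10·133496 = 1334960.
Total outcomes: 10! = 3628800.
Probability = 1334960/3628800 = 16687/45360.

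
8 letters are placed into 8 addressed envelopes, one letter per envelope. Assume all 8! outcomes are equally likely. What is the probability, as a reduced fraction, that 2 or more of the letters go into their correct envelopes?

2131/8064

Favorable outcomes: Σ_{i≥2} C(8,i)·!(8-i) = 28·265 + 56·44 + 70·9 + 56·2 + 28·1 + 8·0 + 1·1 = 10655.
Total outcomes: 8! = 40320.
Probability = 10655/40320 = 2131/8064.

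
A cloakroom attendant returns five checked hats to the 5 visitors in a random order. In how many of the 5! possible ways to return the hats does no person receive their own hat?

44

Use !n = (n-1)(!(n-1) + !(n-2)).
!5 = 4·(9 + 2) = 4·11 = 44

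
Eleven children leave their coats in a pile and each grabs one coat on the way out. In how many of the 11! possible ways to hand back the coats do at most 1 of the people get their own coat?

29369141

# with exactly i fixed is C(11,i)·!(11-i); sum over i=0..1:
  i=0: C(11,0)·!11 = 1·14684570 = 14684570
  i=1: C(11,1)·!10 = 11·1334961 = 14684571
Total = 29369141.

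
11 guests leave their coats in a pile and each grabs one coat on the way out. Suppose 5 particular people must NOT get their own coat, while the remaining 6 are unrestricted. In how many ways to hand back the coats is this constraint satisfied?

25022880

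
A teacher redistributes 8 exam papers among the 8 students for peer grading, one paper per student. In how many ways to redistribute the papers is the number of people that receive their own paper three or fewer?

Sum C(8,i)·!(8-i) for i = 0..3:
  i=0: C(8,0)·!8 = 1·14833 = 14833
  i=1: C(8,1)·!7 = 8·1854 = 14832
  i=2: C(8,2)·!6 = 28·265 = 7420
  i=3: C(8,3)·!5 = 56·44 = 2464
Total = 39549.

39549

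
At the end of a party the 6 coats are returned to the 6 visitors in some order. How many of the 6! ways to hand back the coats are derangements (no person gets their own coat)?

Use !n = (n-1)(!(n-1) + !(n-2)).
!6 = 5·(44 + 9) = 5·53 = 265

265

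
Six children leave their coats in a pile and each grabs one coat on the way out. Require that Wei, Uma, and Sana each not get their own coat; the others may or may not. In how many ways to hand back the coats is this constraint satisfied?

426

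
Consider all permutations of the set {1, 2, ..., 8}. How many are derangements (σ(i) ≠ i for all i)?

14833

By inclusion-exclusion, !8 = Σ (-1)^k · 8!/k! for k=0..8
= 8! - 8!/1! + 8!/2! - 8!/3! + 8!/4! - 8!/5! + 8!/6! - 8!/7! + 8!/8!
= 40320 - 40320 + 20160 - 6720 + 1680 - 336 + 56 - 8 + 1
= 14833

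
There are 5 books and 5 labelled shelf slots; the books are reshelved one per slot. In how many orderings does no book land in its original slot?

44

!5 is the nearest integer to 5!/e.
5! = 120, and 120/e ≈ 44.15, so !5 = 44.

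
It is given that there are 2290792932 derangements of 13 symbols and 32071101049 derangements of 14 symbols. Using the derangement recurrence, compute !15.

481066515734

!15 = (15-1)·(!14 + !13) = 14·(32071101049 + 2290792932) = 14·34361893981 = 481066515734.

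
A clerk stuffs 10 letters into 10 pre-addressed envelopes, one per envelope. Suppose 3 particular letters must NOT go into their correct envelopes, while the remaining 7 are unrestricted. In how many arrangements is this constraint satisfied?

Inclusion-exclusion on the 3 forbidden self-matches:
Σ_{j=0}^{3} (-1)^j C(3,j)(10-j)!
= C(3,0)·10! - C(3,1)·9! + C(3,2)·8! - C(3,3)·7!
= 3628800 - 1088640 + 120960 - 5040
= 2656080

2656080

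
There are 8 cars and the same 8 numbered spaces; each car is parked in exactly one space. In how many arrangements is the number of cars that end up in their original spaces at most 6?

40319

Sum C(8,i)·!(8-i) for i = 0..6:
  i=0: C(8,0)·!8 = 1·14833 = 14833
  i=1: C(8,1)·!7 = 8·1854 = 14832
  i=2: C(8,2)·!6 = 28·265 = 7420
  i=3: C(8,3)·!5 = 56·44 = 2464
  i=4: C(8,4)·!4 = 70·9 = 630
  i=5: C(8,5)·!3 = 56·2 = 112
  i=6: C(8,6)·!2 = 28·1 = 28
Total = 40319.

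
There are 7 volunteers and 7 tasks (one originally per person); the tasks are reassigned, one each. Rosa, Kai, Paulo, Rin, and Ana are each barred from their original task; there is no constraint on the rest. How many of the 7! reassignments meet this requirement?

2428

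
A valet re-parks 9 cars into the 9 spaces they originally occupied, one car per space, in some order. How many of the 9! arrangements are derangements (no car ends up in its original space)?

!9 is the nearest integer to 9!/e.
9! = 362880, and 362880/e ≈ 133496.09, so !9 = 133496.

133496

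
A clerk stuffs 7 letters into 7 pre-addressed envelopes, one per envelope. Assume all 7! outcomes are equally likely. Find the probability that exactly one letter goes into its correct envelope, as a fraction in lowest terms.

53/144

Favorable outcomes: C(7,1)·!6 = 7·265 = 1855.
Total outcomes: 7! = 5040.
Probability = 1855/5040 = 53/144.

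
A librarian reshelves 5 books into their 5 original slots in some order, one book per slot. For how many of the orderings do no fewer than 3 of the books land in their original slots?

11

Sum C(5,i)·!(5-i) for i = 3..5:
  i=3: C(5,3)·!2 = 10·1 = 10
  i=4: C(5,4)·!1 = 5·0 = 0
  i=5: C(5,5)·!0 = 1·1 = 1
Total = 11.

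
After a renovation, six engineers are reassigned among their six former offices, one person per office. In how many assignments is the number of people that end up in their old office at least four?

16

Sum C(6,i)·!(6-i) for i = 4..6:
  i=4: C(6,4)·!2 = 15·1 = 15
  i=5: C(6,5)·!1 = 6·0 = 0
  i=6: C(6,6)·!0 = 1·1 = 1
Total = 16.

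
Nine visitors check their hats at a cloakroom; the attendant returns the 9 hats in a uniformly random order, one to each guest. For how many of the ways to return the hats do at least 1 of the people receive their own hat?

229384

# with exactly i fixed is C(9,i)·!(9-i); sum over i=1..9:
  i=1: C(9,1)·!8 = 9·14833 = 133497
  i=2: C(9,2)·!7 = 36·1854 = 66744
  i=3: C(9,3)·!6 = 84·265 = 22260
  i=4: C(9,4)·!5 = 126·44 = 5544
  i=5: C(9,5)·!4 = 126·9 = 1134
  i=6: C(9,6)·!3 = 84·2 = 168
  i=7: C(9,7)·!2 = 36·1 = 36
  i=8: C(9,8)·!1 = 9·0 = 0
  i=9: C(9,9)·!0 = 1·1 = 1
Total = 229384.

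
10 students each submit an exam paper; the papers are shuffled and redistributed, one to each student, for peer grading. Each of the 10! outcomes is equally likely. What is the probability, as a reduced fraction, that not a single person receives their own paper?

16481/44800

Favorable outcomes: !10 = 1334961.
Total outcomes: 10! = 3628800.
Probability = 1334961/3628800 = 16481/44800.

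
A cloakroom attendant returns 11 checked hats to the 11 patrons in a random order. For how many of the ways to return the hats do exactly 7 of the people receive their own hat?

2970

Pick the 7 fixed positions: C(11,7) = 330 ways.
The other 4 form a derangement: !4 = 9.
Total: 330 × 9 = 2970.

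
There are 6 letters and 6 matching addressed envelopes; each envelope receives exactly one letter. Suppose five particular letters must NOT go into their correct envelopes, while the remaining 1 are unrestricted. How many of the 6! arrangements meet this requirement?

Inclusion-exclusion on the 5 forbidden self-matches:
Σ_{j=0}^{5} (-1)^j C(5,j)(6-j)!
= C(5,0)·6! - C(5,1)·5! + C(5,2)·4! - C(5,3)·3! + C(5,4)·2! - C(5,5)·1!
= 720 - 600 + 240 - 60 + 10 - 1
= 309

309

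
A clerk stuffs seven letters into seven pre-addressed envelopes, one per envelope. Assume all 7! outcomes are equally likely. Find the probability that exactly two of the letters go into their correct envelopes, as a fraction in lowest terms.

11/60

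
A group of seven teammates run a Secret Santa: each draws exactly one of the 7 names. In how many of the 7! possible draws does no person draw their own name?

1854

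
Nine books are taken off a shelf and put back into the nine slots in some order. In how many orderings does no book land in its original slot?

133496

!9 is the nearest integer to 9!/e.
9! = 362880, and 362880/e ≈ 133496.09, so !9 = 133496.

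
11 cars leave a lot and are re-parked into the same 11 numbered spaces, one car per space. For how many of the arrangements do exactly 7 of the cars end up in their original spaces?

2970

Choose which 7 of the 11 are fixed: C(11,7) = 330.
The remaining 4 must be deranged: !4 = 9.
Total: 330 × 9 = 2970.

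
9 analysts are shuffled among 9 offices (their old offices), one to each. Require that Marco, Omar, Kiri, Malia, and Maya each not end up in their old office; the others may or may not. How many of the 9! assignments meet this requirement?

205056

Let A_j be the event that the j-th constrained one is fixed. By inclusion-exclusion over the 5 events:
Σ_{j=0}^{5} (-1)^j C(5,j)(9-j)!
= C(5,0)·9! - C(5,1)·8! + C(5,2)·7! - C(5,3)·6! + C(5,4)·5! - C(5,5)·4!
= 362880 - 201600 + 50400 - 7200 + 600 - 24
= 205056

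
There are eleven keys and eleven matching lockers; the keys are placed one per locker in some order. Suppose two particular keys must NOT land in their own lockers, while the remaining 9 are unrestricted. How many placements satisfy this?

33022080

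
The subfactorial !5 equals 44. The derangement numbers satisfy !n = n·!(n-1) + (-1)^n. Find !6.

265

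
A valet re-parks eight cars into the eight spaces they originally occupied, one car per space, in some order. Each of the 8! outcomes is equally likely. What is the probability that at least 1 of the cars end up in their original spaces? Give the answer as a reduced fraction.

3641/5760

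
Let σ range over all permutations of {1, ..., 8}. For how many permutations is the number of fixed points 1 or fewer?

29665

Sum C(8,i)·!(8-i) for i = 0..1:
  i=0: C(8,0)·!8 = 1·14833 = 14833
  i=1: C(8,1)·!7 = 8·1854 = 14832
Total = 29665.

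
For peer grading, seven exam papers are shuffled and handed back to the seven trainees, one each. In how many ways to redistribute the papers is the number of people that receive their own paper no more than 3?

4948

Sum C(7,i)·!(7-i) for i = 0..3:
  i=0: C(7,0)·!7 = 1·1854 = 1854
  i=1: C(7,1)·!6 = 7·265 = 1855
  i=2: C(7,2)·!5 = 21·44 = 924
  i=3: C(7,3)·!4 = 35·9 = 315
Total = 4948.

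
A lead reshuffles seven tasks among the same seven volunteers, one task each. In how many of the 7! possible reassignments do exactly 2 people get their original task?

924

Pick the 2 fixed positions: C(7,2) = 21 ways.
The remaining 5 must be deranged: !5 = 44.
Total: 21 × 44 = 924.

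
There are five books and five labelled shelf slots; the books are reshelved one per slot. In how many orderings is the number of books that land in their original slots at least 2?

Sum C(5,i)·!(5-i) for i = 2..5:
  i=2: C(5,2)·!3 = 10·2 = 20
  i=3: C(5,3)·!2 = 10·1 = 10
  i=4: C(5,4)·!1 = 5·0 = 0
  i=5: C(5,5)·!0 = 1·1 = 1
Total = 31.

31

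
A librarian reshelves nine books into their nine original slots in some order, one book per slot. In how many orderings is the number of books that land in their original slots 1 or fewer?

266993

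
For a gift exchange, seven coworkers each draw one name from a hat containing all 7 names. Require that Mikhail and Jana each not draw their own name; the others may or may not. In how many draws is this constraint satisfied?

Inclusion-exclusion on the 2 forbidden self-matches:
Σ_{j=0}^{2} (-1)^j C(2,j)(7-j)!
= C(2,0)·7! - C(2,1)·6! + C(2,2)·5!
= 5040 - 1440 + 120
= 3720

3720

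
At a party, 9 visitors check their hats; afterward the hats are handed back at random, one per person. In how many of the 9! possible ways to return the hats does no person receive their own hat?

133496

Use !n = n·!(n-1) + (-1)^n.
!9 = 9·14833 - 1 = 133496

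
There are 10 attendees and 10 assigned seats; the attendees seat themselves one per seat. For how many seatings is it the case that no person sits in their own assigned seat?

1334961

The subfactorial !10 = [10!/e] (nearest integer).
10! = 3628800, and 3628800/e ≈ 1334960.92, so !10 = 1334961.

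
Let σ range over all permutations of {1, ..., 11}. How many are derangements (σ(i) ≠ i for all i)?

The subfactorial !11 = [11!/e] (nearest integer).
11! = 39916800, and 39916800/e ≈ 14684570.08, so !11 = 14684570.

14684570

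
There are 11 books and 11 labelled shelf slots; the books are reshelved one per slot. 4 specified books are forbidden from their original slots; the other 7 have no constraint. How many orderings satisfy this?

27422640

Let A_j be the event that the j-th constrained one is fixed. By inclusion-exclusion over the 4 events:
Σ_{j=0}^{4} (-1)^j C(4,j)(11-j)!
= C(4,0)·11! - C(4,1)·10! + C(4,2)·9! - C(4,3)·8! + C(4,4)·7!
= 39916800 - 14515200 + 2177280 - 161280 + 5040
= 27422640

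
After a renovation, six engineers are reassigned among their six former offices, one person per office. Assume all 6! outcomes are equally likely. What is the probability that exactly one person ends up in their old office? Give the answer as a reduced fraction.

Favorable outcomes: C(6,1)·!5 = 6·44 = 264.
Total outcomes: 6! = 720.
Probability = 264/720 = 11/30.

11/30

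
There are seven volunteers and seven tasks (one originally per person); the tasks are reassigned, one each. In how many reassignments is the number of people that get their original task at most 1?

3709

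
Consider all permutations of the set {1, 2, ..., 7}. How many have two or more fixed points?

1331

# with exactly i fixed is C(7,i)·!(7-i); sum over i=2..7:
  i=2: C(7,2)·!5 = 21·44 = 924
  i=3: C(7,3)·!4 = 35·9 = 315
  i=4: C(7,4)·!3 = 35·2 = 70
  i=5: C(7,5)·!2 = 21·1 = 21
  i=6: C(7,6)·!1 = 7·0 = 0
  i=7: C(7,7)·!0 = 1·1 = 1
Total = 1331.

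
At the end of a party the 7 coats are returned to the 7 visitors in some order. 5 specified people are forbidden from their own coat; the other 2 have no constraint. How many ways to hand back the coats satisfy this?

2428

Let A_j be the event that the j-th constrained one is fixed. By inclusion-exclusion over the 5 events:
Σ_{j=0}^{5} (-1)^j C(5,j)(7-j)!
= C(5,0)·7! - C(5,1)·6! + C(5,2)·5! - C(5,3)·4! + C(5,4)·3! - C(5,5)·2!
= 5040 - 3600 + 1200 - 240 + 30 - 2
= 2428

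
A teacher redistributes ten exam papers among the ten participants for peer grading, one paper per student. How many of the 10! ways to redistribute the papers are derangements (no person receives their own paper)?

1334961

The number of derangements of 10 is !10 = Σ_{k=0}^{10} (-1)^k·10!/k!
= 10! - 10!/1! + 10!/2! - 10!/3! + 10!/4! - 10!/5! + 10!/6! - 10!/7! + 10!/8! - 10!/9! + 10!/10!
= 3628800 - 3628800 + 1814400 - 604800 + 151200 - 30240 + 5040 - 720 + 90 - 10 + 1
= 1334961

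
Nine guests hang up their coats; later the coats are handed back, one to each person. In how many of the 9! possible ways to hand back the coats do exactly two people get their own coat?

Pick the 2 fixed positions: C(9,2) = 36 ways.
The remaining 7 must be deranged: !7 = 1854.
Total: 36 × 1854 = 66744.

66744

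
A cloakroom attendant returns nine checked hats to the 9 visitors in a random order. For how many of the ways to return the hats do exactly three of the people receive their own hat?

Pick the 3 fixed positions: C(9,3) = 84 ways.
The remaining 6 must be deranged: !6 = 265.
Total: 84 × 265 = 22260.

22260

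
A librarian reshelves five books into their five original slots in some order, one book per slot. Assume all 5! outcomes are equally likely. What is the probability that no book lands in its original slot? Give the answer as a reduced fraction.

Favorable outcomes: !5 = 44.
Total outcomes: 5! = 120.
Probability = 44/120 = 11/30.

11/30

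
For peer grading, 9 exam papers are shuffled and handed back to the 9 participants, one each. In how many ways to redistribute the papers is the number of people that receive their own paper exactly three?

Pick the 3 fixed positions: C(9,3) = 84 ways.
The other 6 form a derangement: !6 = 265.
Total: 84 × 265 = 22260.

22260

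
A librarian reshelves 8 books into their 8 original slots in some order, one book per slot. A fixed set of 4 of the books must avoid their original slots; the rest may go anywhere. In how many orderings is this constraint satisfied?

24024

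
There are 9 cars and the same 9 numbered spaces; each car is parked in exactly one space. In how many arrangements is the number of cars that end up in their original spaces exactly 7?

36

Pick the 7 fixed positions: C(9,7) = 36 ways.
The other 2 form a derangement: !2 = 1.
Total: 36 × 1 = 36.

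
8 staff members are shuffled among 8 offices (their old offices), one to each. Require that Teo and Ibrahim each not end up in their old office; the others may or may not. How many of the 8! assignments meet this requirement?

30960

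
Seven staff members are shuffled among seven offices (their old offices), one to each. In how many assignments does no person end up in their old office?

1854

The number of derangements of 7 is !7 = Σ_{k=0}^{7} (-1)^k·7!/k!
= 7! - 7!/1! + 7!/2! - 7!/3! + 7!/4! - 7!/5! + 7!/6! - 7!/7!
= 5040 - 5040 + 2520 - 840 + 210 - 42 + 7 - 1
= 1854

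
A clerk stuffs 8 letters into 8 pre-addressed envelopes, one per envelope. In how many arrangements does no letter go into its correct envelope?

14833

The number of derangements of 8 is !8 = Σ_{k=0}^{8} (-1)^k·8!/k!
= 8! - 8!/1! + 8!/2! - 8!/3! + 8!/4! - 8!/5! + 8!/6! - 8!/7! + 8!/8!
= 40320 - 40320 + 20160 - 6720 + 1680 - 336 + 56 - 8 + 1
= 14833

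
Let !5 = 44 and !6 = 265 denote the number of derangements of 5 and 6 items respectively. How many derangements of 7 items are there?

1854

!7 = (7-1)·(!6 + !5) = 6·(265 + 44) = 6·309 = 1854.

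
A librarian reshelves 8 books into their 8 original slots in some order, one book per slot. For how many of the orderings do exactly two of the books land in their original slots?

7420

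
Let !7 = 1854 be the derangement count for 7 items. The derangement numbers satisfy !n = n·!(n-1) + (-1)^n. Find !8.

14833

!8 = 8·1854 + 1 = 14833.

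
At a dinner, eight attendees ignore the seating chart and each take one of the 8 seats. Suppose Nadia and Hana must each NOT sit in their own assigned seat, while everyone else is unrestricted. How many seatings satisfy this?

30960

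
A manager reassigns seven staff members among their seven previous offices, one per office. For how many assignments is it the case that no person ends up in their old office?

Recurrence: !7 = 7·!6 + (-1)^7.
!7 = 7·265 - 1 = 1854

1854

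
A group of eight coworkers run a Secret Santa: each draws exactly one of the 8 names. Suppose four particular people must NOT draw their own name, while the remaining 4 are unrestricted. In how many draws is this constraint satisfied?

Let A_j be the event that the j-th constrained one is fixed. By inclusion-exclusion over the 4 events:
Σ_{j=0}^{4} (-1)^j C(4,j)(8-j)!
= C(4,0)·8! - C(4,1)·7! + C(4,2)·6! - C(4,3)·5! + C(4,4)·4!
= 40320 - 20160 + 4320 - 480 + 24
= 24024

24024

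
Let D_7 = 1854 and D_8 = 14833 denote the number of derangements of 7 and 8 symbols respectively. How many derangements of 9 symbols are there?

133496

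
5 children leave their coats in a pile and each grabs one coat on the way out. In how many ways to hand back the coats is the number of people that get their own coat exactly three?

Choose which 3 of the 5 are fixed: C(5,3) = 10.
The other 2 form a derangement: !2 = 1.
Total: 10 × 1 = 10.

10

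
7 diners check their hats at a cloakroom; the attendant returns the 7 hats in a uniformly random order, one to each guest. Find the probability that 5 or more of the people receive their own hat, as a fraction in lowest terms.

Favorable outcomes: Σ_{i≥5} C(7,i)·!(7-i) = 21·1 + 7·0 + 1·1 = 22.
Total outcomes: 7! = 5040.
Probability = 22/5040 = 11/2520.

11/2520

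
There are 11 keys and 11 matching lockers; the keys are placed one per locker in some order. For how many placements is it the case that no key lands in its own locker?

14684570

!11 is the nearest integer to 11!/e.
11! = 39916800, and 39916800/e ≈ 14684570.08, so !11 = 14684570.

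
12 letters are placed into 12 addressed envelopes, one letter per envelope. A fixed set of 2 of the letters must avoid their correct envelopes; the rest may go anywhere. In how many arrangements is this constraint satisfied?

Inclusion-exclusion on the 2 forbidden self-matches:
Σ_{j=0}^{2} (-1)^j C(2,j)(12-j)!
= C(2,0)·12! - C(2,1)·11! + C(2,2)·10!
= 479001600 - 79833600 + 3628800
= 402796800

402796800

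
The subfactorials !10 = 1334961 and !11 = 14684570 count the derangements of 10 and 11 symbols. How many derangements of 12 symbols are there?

176214841

!12 = (12-1)·(!11 + !10) = 11·(14684570 + 1334961) = 11·16019531 = 176214841.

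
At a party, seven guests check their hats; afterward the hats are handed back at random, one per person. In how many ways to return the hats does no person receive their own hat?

1854

By inclusion-exclusion, !7 = Σ (-1)^k · 7!/k! for k=0..7
= 7! - 7!/1! + 7!/2! - 7!/3! + 7!/4! - 7!/5! + 7!/6! - 7!/7!
= 5040 - 5040 + 2520 - 840 + 210 - 42 + 7 - 1
= 1854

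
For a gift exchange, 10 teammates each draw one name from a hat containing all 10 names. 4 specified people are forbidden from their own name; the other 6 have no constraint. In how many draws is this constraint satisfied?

Let A_j be the event that the j-th constrained one is fixed. By inclusion-exclusion over the 4 events:
Σ_{j=0}^{4} (-1)^j C(4,j)(10-j)!
= C(4,0)·10! - C(4,1)·9! + C(4,2)·8! - C(4,3)·7! + C(4,4)·6!
= 3628800 - 1451520 + 241920 - 20160 + 720
= 2399760

2399760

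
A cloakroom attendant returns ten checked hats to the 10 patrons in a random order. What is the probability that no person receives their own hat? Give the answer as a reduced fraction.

16481/44800

Favorable outcomes: !10 = 1334961.
Total outcomes: 10! = 3628800.
Probability = 1334961/3628800 = 16481/44800.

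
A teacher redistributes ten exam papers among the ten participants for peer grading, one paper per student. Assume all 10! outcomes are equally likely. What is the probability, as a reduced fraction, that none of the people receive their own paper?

16481/44800

Favorable outcomes: !10 = 1334961.
Total outcomes: 10! = 3628800.
Probability = 1334961/3628800 = 16481/44800.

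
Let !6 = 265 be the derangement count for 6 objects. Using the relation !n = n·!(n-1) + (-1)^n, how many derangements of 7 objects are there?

1854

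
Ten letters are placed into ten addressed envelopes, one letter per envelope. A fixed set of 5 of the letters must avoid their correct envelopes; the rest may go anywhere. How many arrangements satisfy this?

2170680

Inclusion-exclusion on the 5 forbidden self-matches:
Σ_{j=0}^{5} (-1)^j C(5,j)(10-j)!
= C(5,0)·10! - C(5,1)·9! + C(5,2)·8! - C(5,3)·7! + C(5,4)·6! - C(5,5)·5!
= 3628800 - 1814400 + 403200 - 50400 + 3600 - 120
= 2170680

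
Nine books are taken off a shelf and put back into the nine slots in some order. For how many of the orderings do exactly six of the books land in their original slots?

168

Pick the 6 fixed positions: C(9,6) = 84 ways.
The remaining 3 must be deranged: !3 = 2.
Total: 84 × 2 = 168.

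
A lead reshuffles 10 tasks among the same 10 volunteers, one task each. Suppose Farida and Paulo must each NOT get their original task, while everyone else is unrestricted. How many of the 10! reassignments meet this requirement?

Let A_j be the event that the j-th constrained one is fixed. By inclusion-exclusion over the 2 events:
Σ_{j=0}^{2} (-1)^j C(2,j)(10-j)!
= C(2,0)·10! - C(2,1)·9! + C(2,2)·8!
= 3628800 - 725760 + 40320
= 2943360

2943360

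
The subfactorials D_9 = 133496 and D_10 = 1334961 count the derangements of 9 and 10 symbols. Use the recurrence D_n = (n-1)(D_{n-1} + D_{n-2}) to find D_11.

14684570

D_11 = (11-1)·(D_10 + D_9) = 10·(1334961 + 133496) = 10·1468457 = 14684570.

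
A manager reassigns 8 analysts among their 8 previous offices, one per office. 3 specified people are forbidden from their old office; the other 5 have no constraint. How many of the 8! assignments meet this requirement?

27240

Let A_j be the event that the j-th constrained one is fixed. By inclusion-exclusion over the 3 events:
Σ_{j=0}^{3} (-1)^j C(3,j)(8-j)!
= C(3,0)·8! - C(3,1)·7! + C(3,2)·6! - C(3,3)·5!
= 40320 - 15120 + 2160 - 120
= 27240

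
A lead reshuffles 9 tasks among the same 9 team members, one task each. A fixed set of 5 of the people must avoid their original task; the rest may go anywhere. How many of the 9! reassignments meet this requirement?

Let A_j be the event that the j-th constrained one is fixed. By inclusion-exclusion over the 5 events:
Σ_{j=0}^{5} (-1)^j C(5,j)(9-j)!
= C(5,0)·9! - C(5,1)·8! + C(5,2)·7! - C(5,3)·6! + C(5,4)·5! - C(5,5)·4!
= 362880 - 201600 + 50400 - 7200 + 600 - 24
= 205056

205056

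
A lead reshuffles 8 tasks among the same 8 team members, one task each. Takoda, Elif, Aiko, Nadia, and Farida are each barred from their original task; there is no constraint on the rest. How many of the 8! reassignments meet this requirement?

21234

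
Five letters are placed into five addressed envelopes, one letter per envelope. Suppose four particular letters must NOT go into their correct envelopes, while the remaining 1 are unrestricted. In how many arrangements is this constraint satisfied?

53

Let A_j be the event that the j-th constrained one is fixed. By inclusion-exclusion over the 4 events:
Σ_{j=0}^{4} (-1)^j C(4,j)(5-j)!
= C(4,0)·5! - C(4,1)·4! + C(4,2)·3! - C(4,3)·2! + C(4,4)·1!
= 120 - 96 + 36 - 8 + 1
= 53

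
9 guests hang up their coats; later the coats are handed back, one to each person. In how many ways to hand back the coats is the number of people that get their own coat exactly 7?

36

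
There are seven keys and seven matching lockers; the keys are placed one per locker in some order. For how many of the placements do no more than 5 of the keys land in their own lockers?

Sum C(7,i)·!(7-i) for i = 0..5:
  i=0: C(7,0)·!7 = 1·1854 = 1854
  i=1: C(7,1)·!6 = 7·265 = 1855
  i=2: C(7,2)·!5 = 21·44 = 924
  i=3: C(7,3)·!4 = 35·9 = 315
  i=4: C(7,4)·!3 = 35·2 = 70
  i=5: C(7,5)·!2 = 21·1 = 21
Total = 5039.

5039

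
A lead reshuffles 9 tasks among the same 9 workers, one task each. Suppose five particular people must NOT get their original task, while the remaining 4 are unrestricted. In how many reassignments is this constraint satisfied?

Inclusion-exclusion on the 5 forbidden self-matches:
Σ_{j=0}^{5} (-1)^j C(5,j)(9-j)!
= C(5,0)·9! - C(5,1)·8! + C(5,2)·7! - C(5,3)·6! + C(5,4)·5! - C(5,5)·4!
= 362880 - 201600 + 50400 - 7200 + 600 - 24
= 205056

205056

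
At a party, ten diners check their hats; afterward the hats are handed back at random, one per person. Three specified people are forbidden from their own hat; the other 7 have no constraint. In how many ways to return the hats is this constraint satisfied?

2656080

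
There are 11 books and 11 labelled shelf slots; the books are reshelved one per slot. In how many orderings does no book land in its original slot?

!11 is the nearest integer to 11!/e.
11! = 39916800, and 39916800/e ≈ 14684570.08, so !11 = 14684570.

14684570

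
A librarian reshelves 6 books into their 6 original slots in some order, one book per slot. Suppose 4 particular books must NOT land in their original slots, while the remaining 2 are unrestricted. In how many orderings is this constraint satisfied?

Inclusion-exclusion on the 4 forbidden self-matches:
Σ_{j=0}^{4} (-1)^j C(4,j)(6-j)!
= C(4,0)·6! - C(4,1)·5! + C(4,2)·4! - C(4,3)·3! + C(4,4)·2!
= 720 - 480 + 144 - 24 + 2
= 362

362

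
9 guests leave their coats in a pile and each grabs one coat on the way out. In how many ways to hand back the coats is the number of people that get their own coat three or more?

Sum C(9,i)·!(9-i) for i = 3..9:
  i=3: C(9,3)·!6 = 84·265 = 22260
  i=4: C(9,4)·!5 = 126·44 = 5544
  i=5: C(9,5)·!4 = 126·9 = 1134
  i=6: C(9,6)·!3 = 84·2 = 168
  i=7: C(9,7)·!2 = 36·1 = 36
  i=8: C(9,8)·!1 = 9·0 = 0
  i=9: C(9,9)·!0 = 1·1 = 1
Total = 29143.

29143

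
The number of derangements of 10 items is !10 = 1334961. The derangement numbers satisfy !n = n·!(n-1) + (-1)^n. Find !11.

14684570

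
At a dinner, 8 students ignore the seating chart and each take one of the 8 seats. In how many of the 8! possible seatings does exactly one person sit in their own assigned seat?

Pick the single fixed position: C(8,1) = 8 ways.
The other 7 form a derangement: !7 = 1854.
Total: 8 × 1854 = 14832.

14832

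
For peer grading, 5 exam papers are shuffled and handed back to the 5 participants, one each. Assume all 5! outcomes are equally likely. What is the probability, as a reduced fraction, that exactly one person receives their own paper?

3/8

Favorable outcomes: C(5,1)·!4 = 5·9 = 45.
Total outcomes: 5! = 120.
Probability = 45/120 = 3/8.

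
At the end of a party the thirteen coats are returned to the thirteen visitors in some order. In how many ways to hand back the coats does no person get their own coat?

Use !n = (n-1)(!(n-1) + !(n-2)).
!13 = 12·(176214841 + 14684570) = 12·190899411 = 2290792932

2290792932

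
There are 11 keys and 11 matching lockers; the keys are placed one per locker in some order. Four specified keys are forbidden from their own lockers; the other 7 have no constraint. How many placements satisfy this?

27422640

Let A_j be the event that the j-th constrained one is fixed. By inclusion-exclusion over the 4 events:
Σ_{j=0}^{4} (-1)^j C(4,j)(11-j)!
= C(4,0)·11! - C(4,1)·10! + C(4,2)·9! - C(4,3)·8! + C(4,4)·7!
= 39916800 - 14515200 + 2177280 - 161280 + 5040
= 27422640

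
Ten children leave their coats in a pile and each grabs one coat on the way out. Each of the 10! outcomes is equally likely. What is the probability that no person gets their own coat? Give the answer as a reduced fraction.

Favorable outcomes: !10 = 1334961.
Total outcomes: 10! = 3628800.
Probability = 1334961/3628800 = 16481/44800.

16481/44800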